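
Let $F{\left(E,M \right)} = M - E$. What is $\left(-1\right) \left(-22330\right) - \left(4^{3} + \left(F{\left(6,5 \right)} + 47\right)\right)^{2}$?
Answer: $10230$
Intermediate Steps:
$\left(-1\right) \left(-22330\right) - \left(4^{3} + \left(F{\left(6,5 \right)} + 47\right)\right)^{2} = \left(-1\right) \left(-22330\right) - \left(4^{3} + \left(\left(5 - 6\right) + 47\right)\right)^{2} = 22330 - \left(64 + \left(\left(5 - 6\right) + 47\right)\right)^{2} = 22330 - \left(64 + \left(-1 + 47\right)\right)^{2} = 22330 - \left(64 + 46\right)^{2} = 22330 - 110^{2} = 22330 - 12100 = 10230$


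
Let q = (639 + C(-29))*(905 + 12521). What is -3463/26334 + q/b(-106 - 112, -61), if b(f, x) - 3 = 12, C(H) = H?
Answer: 14378114753/26334 ≈ 5.4599e+5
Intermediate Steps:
b(f, x) = 15 (b(f, x) = 3 + 12 = 15)
q = 8189860 (q = (639 - 29)*(905 + 12521) = 610*13426 = 8189860)
-3463/26334 + q/b(-106 - 112, -61) = -3463/26334 + 8189860/15 = -3463*1/26334 + 8189860*(1/15) = -3463/26334 + 1637972/3 = 14378114753/26334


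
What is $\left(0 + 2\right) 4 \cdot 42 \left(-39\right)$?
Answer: $-13104$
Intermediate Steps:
$\left(0 + 2\right) 4 \cdot 42 \left(-39\right) = 2 \cdot 4 \cdot 42 \left(-39\right) = 8 \cdot 42 \left(-39\right) = 336 \left(-39\right) = -13104$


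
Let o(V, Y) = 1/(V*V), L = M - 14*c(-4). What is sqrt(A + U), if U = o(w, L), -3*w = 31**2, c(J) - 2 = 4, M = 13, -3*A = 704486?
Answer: 41*I*sqrt(1161108177)/2883 ≈ 484.59*I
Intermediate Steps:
A = -704486/3 (A = -1/3*704486 = -704486/3 ≈ -2.3483e+5)
c(J) = 6 (c(J) = 2 + 4 = 6)
w = -961/3 (w = -1/3*31**2 = -1/3*961 = -961/3 ≈ -320.33)
L = -71 (L = 13 - 14*6 = 13 - 84 = -71)
o(V, Y) = V**(-2) (o(V, Y) = 1/(V**2) = V**(-2))
U = 9/923521 (U = (-961/3)**(-2) = 9/923521 ≈ 9.7453e-6)
sqrt(A + U) = sqrt(-704486/3 + 9/923521) = sqrt(-650607615179/2770563) = 41*I*sqrt(1161108177)/2883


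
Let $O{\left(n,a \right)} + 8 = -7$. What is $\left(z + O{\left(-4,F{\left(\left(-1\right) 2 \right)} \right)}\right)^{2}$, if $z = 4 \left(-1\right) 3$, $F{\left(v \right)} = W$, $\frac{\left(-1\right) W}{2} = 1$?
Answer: $729$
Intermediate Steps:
$W = -2$ ($W = \left(-2\right) 1 = -2$)
$F{\left(v \right)} = -2$
$O{\left(n,a \right)} = -15$ ($O{\left(n,a \right)} = -8 - 7 = -15$)
$z = -12$ ($z = \left(-4\right) 3 = -12$)
$\left(z + O{\left(-4,F{\left(\left(-1\right) 2 \right)} \right)}\right)^{2} = \left(-12 - 15\right)^{2} = \left(-27\right)^{2} = 729$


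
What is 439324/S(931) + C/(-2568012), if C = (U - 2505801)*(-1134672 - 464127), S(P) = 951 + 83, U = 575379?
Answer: -265847058651847/221277034 ≈ -1.2014e+6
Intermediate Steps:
S(P) = 1034
C = 3086356763178 (C = (575379 - 2505801)*(-1134672 - 464127) = -1930422*(-1598799) = 3086356763178)
439324/S(931) + C/(-2568012) = 439324/1034 + 3086356763178/(-2568012) = 439324*(1/1034) + 3086356763178*(-1/2568012) = 219662/517 - 514392793863/428002 = -265847058651847/221277034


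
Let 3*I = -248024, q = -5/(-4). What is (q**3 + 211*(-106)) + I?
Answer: -20167433/192 ≈ -1.0504e+5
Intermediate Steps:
q = 5/4 (q = -5*(-1/4) = 5/4 ≈ 1.2500)
I = -248024/3 (I = (1/3)*(-248024) = -248024/3 ≈ -82675.)
(q**3 + 211*(-106)) + I = ((5/4)**3 + 211*(-106)) - 248024/3 = (125/64 - 22366) - 248024/3 = -1431299/64 - 248024/3 = -20167433/192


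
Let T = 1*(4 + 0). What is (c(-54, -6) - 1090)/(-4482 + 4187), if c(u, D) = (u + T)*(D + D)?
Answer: 98/59 ≈ 1.6610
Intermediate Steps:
T = 4 (T = 1*4 = 4)
c(u, D) = 2*D*(4 + u) (c(u, D) = (u + 4)*(D + D) = (4 + u)*(2*D) = 2*D*(4 + u))
(c(-54, -6) - 1090)/(-4482 + 4187) = (2*(-6)*(4 - 54) - 1090)/(-4482 + 4187) = (2*(-6)*(-50) - 1090)/(-295) = (600 - 1090)*(-1/295) = -490*(-1/295) = 98/59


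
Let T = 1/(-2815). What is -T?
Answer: 1/2815 ≈ 0.00035524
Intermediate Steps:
T = -1/2815 ≈ -0.00035524
-T = -1*(-1/2815) = 1/2815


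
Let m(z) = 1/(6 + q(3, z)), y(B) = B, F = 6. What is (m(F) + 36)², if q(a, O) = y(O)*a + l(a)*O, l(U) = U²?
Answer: 7890481/6084 ≈ 1296.9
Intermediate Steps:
q(a, O) = O*a + O*a² (q(a, O) = O*a + a²*O = O*a + O*a²)
m(z) = 1/(6 + 12*z) (m(z) = 1/(6 + z*3*(1 + 3)) = 1/(6 + z*3*4) = 1/(6 + 12*z))
(m(F) + 36)² = (1/(6*(1 + 2*6)) + 36)² = (1/(6*(1 + 12)) + 36)² = ((⅙)/13 + 36)² = ((⅙)*(1/13) + 36)² = (1/78 + 36)² = (2809/78)² = 7890481/6084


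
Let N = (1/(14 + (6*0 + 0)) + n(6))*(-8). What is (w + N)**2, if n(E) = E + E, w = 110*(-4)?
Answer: 14107536/49 ≈ 2.8791e+5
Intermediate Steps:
w = -440
n(E) = 2*E
N = -676/7 (N = (1/(14 + (6*0 + 0)) + 2*6)*(-8) = (1/(14 + (0 + 0)) + 12)*(-8) = (1/(14 + 0) + 12)*(-8) = (1/14 + 12)*(-8) = (169/14)*(-8) = -676/7 ≈ -96.571)
(w + N)**2 = (-440 - 676/7)**2 = (-3756/7)**2 = 14107536/49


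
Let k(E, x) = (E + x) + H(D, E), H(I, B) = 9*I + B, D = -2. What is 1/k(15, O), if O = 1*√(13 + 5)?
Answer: 2/21 - √2/42 ≈ 0.061566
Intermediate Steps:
H(I, B) = B + 9*I
O = 3*√2 (O = 1*√18 = 1*(3*√2) = 3*√2 ≈ 4.2426)
k(E, x) = -18 + x + 2*E (k(E, x) = (E + x) + (E + 9*(-2)) = (E + x) + (E - 18) = (E + x) + (-18 + E) = -18 + x + 2*E)
1/k(15, O) = 1/(-18 + 3*√2 + 2*15) = 1/(-18 + 3*√2 + 30) = 1/(12 + 3*√2)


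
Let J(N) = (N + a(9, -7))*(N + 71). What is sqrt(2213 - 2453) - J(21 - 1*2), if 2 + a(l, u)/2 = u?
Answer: -90 + 4*I*sqrt(15) ≈ -90.0 + 15.492*I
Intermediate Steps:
a(l, u) = -4 + 2*u
J(N) = (-18 + N)*(71 + N) (J(N) = (N + (-4 + 2*(-7)))*(N + 71) = (N + (-4 - 14))*(71 + N) = (N - 18)*(71 + N) = (-18 + N)*(71 + N))
sqrt(2213 - 2453) - J(21 - 1*2) = sqrt(2213 - 2453) - (-1278 + (21 - 1*2)**2 + 53*(21 - 1*2)) = sqrt(-240) - (-1278 + (21 - 2)**2 + 53*(21 - 2)) = 4*I*sqrt(15) - (-1278 + 19**2 + 53*19) = 4*I*sqrt(15) - (-1278 + 361 + 1007) = 4*I*sqrt(15) - 1*90 = 4*I*sqrt(15) - 90 = -90 + 4*I*sqrt(15)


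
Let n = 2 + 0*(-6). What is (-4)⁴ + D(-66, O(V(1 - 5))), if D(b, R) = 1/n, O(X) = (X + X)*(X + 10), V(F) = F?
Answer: 513/2 ≈ 256.50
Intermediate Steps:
O(X) = 2*X*(10 + X) (O(X) = (2*X)*(10 + X) = 2*X*(10 + X))
n = 2 (n = 2 + 0 = 2)
D(b, R) = ½ (D(b, R) = 1/2 = ½)
(-4)⁴ + D(-66, O(V(1 - 5))) = (-4)⁴ + ½ = 256 + ½ = 513/2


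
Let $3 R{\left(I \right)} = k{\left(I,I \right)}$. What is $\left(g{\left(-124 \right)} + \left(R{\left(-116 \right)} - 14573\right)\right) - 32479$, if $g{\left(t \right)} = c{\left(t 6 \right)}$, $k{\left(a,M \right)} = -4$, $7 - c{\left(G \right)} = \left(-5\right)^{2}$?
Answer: $- \frac{141214}{3} \approx -47071.0$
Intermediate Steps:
$c{\left(G \right)} = -18$ ($c{\left(G \right)} = 7 - \left(-5\right)^{2} = 7 - 25 = -18$)
$g{\left(t \right)} = -18$
$R{\left(I \right)} = - \frac{4}{3}$ ($R{\left(I \right)} = \frac{1}{3} \left(-4\right) = - \frac{4}{3}$)
$\left(g{\left(-124 \right)} + \left(R{\left(-116 \right)} - 14573\right)\right) - 32479 = \left(-18 - \frac{43723}{3}\right) - 32479 = - \frac{43777}{3} - 32479 = - \frac{141214}{3}$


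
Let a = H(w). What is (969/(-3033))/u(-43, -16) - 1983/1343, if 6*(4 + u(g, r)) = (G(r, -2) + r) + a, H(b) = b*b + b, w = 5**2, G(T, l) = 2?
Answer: -12054395/8146638 ≈ -1.4797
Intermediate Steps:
w = 25
H(b) = b + b**2 (H(b) = b**2 + b = b + b**2)
a = 650 (a = 25*(1 + 25) = 25*26 = 650)
u(g, r) = 314/3 + r/6 (u(g, r) = -4 + ((2 + r) + 650)/6 = -4 + (652 + r)/6 = -4 + (326/3 + r/6) = 314/3 + r/6)
(969/(-3033))/u(-43, -16) - 1983/1343 = (969/(-3033))/(314/3 + (1/6)*(-16)) - 1983/1343 = (969*(-1/3033))/(314/3 - 8/3) - 1983*1/1343 = -323/1011/102 - 1983/1343 = -323/1011*1/102 - 1983/1343 = -19/6066 - 1983/1343 = -12054395/8146638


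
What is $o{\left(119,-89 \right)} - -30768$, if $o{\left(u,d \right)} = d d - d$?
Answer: $38778$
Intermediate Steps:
$o{\left(u,d \right)} = d^{2} - d$
$o{\left(119,-89 \right)} - -30768 = - 89 \left(-1 - 89\right) - -30768 = \left(-89\right) \left(-90\right) + 30768 = 8010 + 30768 = 38778$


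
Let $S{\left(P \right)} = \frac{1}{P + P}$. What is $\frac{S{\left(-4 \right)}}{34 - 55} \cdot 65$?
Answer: $\frac{65}{168} \approx 0.3869$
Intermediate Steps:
$S{\left(P \right)} = \frac{1}{2 P}$
$\frac{S{\left(-4 \right)}}{34 - 55} \cdot 65 = \frac{\frac{1}{2} \frac{1}{-4}}{34 - 55} \cdot 65 = \frac{\frac{1}{2} \left(- \frac{1}{4}\right)}{-21} \cdot 65 = \left(- \frac{1}{21}\right) \left(- \frac{1}{8}\right) 65 = \frac{1}{168} \cdot 65 = \frac{65}{168}$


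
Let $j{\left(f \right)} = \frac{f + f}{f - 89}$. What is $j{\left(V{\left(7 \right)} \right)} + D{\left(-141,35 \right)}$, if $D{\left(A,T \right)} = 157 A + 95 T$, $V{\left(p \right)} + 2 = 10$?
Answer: $- \frac{1523788}{81} \approx -18812.0$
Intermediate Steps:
$V{\left(p \right)} = 8$ ($V{\left(p \right)} = -2 + 10 = 8$)
$D{\left(A,T \right)} = 95 T + 157 A$
$j{\left(f \right)} = \frac{2 f}{-89 + f}$
$j{\left(V{\left(7 \right)} \right)} + D{\left(-141,35 \right)} = 2 \cdot 8 \frac{1}{-89 + 8} + \left(95 \cdot 35 + 157 \left(-141\right)\right) = 2 \cdot 8 \frac{1}{-81} + \left(3325 - 22137\right) = 2 \cdot 8 \left(- \frac{1}{81}\right) - 18812 = - \frac{16}{81} - 18812 = - \frac{1523788}{81}$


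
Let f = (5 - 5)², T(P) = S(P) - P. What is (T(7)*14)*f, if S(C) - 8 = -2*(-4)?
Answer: 0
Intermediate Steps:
S(C) = 16 (S(C) = 8 - 2*(-4) = 8 + 8 = 16)
T(P) = 16 - P
f = 0 (f = 0² = 0)
(T(7)*14)*f = ((16 - 1*7)*14)*0 = ((16 - 7)*14)*0 = (9*14)*0 = 126*0 = 0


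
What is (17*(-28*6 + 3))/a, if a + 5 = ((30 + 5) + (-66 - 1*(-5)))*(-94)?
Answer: -935/813 ≈ -1.1501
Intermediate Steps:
a = 2439 (a = -5 + ((30 + 5) + (-66 - 1*(-5)))*(-94) = -5 + (35 + (-66 + 5))*(-94) = -5 + (35 - 61)*(-94) = -5 - 26*(-94) = -5 + 2444 = 2439)
(17*(-28*6 + 3))/a = (17*(-28*6 + 3))/2439 = (17*(-168 + 3))*(1/2439) = (17*(-165))*(1/2439) = -2805*1/2439 = -935/813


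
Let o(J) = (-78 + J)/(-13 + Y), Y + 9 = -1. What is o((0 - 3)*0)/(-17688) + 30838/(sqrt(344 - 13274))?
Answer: -13/67804 - 15419*I*sqrt(12930)/6465 ≈ -0.00019173 - 271.2*I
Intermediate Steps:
Y = -10 (Y = -9 - 1 = -10)
o(J) = 78/23 - J/23 (o(J) = (-78 + J)/(-13 - 10) = (-78 + J)/(-23) = (-78 + J)*(-1/23) = 78/23 - J/23)
o((0 - 3)*0)/(-17688) + 30838/(sqrt(344 - 13274)) = (78/23 - (0 - 3)*0/23)/(-17688) + 30838/(sqrt(344 - 13274)) = (78/23 - (-3)*0/23)*(-1/17688) + 30838/(sqrt(-12930)) = (78/23 - 1/23*0)*(-1/17688) + 30838/((I*sqrt(12930))) = (78/23 + 0)*(-1/17688) + 30838*(-I*sqrt(12930)/12930) = (78/23)*(-1/17688) - 15419*I*sqrt(12930)/6465 = -13/67804 - 15419*I*sqrt(12930)/6465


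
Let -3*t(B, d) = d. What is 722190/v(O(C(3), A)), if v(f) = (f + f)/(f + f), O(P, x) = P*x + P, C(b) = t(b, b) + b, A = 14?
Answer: 722190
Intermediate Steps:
t(B, d) = -d/3
C(b) = 2*b/3 (C(b) = -b/3 + b = 2*b/3)
O(P, x) = P + P*x
v(f) = 1 (v(f) = (2*f)/((2*f)) = (2*f)*(1/(2*f)) = 1)
722190/v(O(C(3), A)) = 722190/1 = 722190*1 = 722190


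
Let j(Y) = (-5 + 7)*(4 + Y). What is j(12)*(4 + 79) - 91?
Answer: 2565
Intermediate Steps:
j(Y) = 8 + 2*Y (j(Y) = 2*(4 + Y) = 8 + 2*Y)
j(12)*(4 + 79) - 91 = (8 + 2*12)*(4 + 79) - 91 = (8 + 24)*83 - 91 = 32*83 - 91 = 2656 - 91 = 2565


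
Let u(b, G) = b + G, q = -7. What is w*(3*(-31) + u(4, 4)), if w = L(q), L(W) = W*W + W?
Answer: -3570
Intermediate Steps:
L(W) = W + W**2 (L(W) = W**2 + W = W + W**2)
u(b, G) = G + b
w = 42 (w = -7*(1 - 7) = -7*(-6) = 42)
w*(3*(-31) + u(4, 4)) = 42*(3*(-31) + (4 + 4)) = 42*(-93 + 8) = 42*(-85) = -3570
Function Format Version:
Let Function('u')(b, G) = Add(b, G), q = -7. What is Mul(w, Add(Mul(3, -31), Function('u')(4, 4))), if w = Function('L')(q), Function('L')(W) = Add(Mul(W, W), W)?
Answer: -3570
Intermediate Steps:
Function('L')(W) = Add(W, Pow(W, 2)) (Function('L')(W) = Add(Pow(W, 2), W) = Add(W, Pow(W, 2)))
Function('u')(b, G) = Add(G, b)
w = 42 (w = Mul(-7, Add(1, -7)) = Mul(-7, -6) = 42)
Mul(w, Add(Mul(3, -31), Function('u')(4, 4))) = Mul(42, Add(Mul(3, -31), Add(4, 4))) = Mul(42, Add(-93, 8)) = Mul(42, -85) = -3570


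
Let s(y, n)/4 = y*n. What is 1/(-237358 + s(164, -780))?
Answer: -1/749038 ≈ -1.3350e-6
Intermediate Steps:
s(y, n) = 4*n*y (s(y, n) = 4*(y*n) = 4*(n*y) = 4*n*y)
1/(-237358 + s(164, -780)) = 1/(-237358 + 4*(-780)*164) = 1/(-237358 - 511680) = 1/(-749038) = -1/749038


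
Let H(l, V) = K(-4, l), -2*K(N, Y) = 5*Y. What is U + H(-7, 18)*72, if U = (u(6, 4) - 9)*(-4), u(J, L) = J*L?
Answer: 1200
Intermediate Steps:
K(N, Y) = -5*Y/2
H(l, V) = -5*l/2
U = -60 (U = (6*4 - 9)*(-4) = (24 - 9)*(-4) = 15*(-4) = -60)
U + H(-7, 18)*72 = -60 - 5/2*(-7)*72 = -60 + (35/2)*72 = -60 + 1260 = 1200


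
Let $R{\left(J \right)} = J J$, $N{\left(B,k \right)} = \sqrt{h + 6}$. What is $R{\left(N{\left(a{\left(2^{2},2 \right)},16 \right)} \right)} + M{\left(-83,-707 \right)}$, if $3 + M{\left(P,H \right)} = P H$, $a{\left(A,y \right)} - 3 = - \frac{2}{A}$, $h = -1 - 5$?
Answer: $58678$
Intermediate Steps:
$h = -6$ ($h = -1 - 5 = -6$)
$a{\left(A,y \right)} = 3 - \frac{2}{A}$
$N{\left(B,k \right)} = 0$ ($N{\left(B,k \right)} = \sqrt{-6 + 6} = \sqrt{0} = 0$)
$R{\left(J \right)} = J^{2}$
$M{\left(P,H \right)} = -3 + H P$ ($M{\left(P,H \right)} = -3 + P H = -3 + H P$)
$R{\left(N{\left(a{\left(2^{2},2 \right)},16 \right)} \right)} + M{\left(-83,-707 \right)} = 0^{2} - -58678 = 0 + \left(-3 + 58681\right) = 0 + 58678 = 58678$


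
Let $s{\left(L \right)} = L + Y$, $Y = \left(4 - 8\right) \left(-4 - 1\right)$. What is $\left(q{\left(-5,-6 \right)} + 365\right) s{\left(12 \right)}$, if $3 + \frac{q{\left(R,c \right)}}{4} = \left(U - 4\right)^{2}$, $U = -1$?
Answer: $14496$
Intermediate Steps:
$Y = 20$ ($Y = \left(-4\right) \left(-5\right) = 20$)
$s{\left(L \right)} = 20 + L$ ($s{\left(L \right)} = L + 20 = 20 + L$)
$q{\left(R,c \right)} = 88$ ($q{\left(R,c \right)} = -12 + 4 \left(-1 - 4\right)^{2} = -12 + 4 \left(-5\right)^{2} = -12 + 4 \cdot 25 = -12 + 100 = 88$)
$\left(q{\left(-5,-6 \right)} + 365\right) s{\left(12 \right)} = \left(88 + 365\right) \left(20 + 12\right) = 453 \cdot 32 = 14496$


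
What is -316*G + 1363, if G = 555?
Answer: -174017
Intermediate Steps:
-316*G + 1363 = -316*555 + 1363 = -175380 + 1363 = -174017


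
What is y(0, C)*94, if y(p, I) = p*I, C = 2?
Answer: 0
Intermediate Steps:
y(p, I) = I*p
y(0, C)*94 = (2*0)*94 = 0*94 = 0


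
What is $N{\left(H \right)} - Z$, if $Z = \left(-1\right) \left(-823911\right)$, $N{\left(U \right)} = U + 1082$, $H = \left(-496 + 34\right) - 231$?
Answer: $-823522$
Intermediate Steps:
$H = -693$ ($H = -462 - 231 = -693$)
$N{\left(U \right)} = 1082 + U$
$Z = 823911$
$N{\left(H \right)} - Z = \left(1082 - 693\right) - 823911 = 389 - 823911 = -823522$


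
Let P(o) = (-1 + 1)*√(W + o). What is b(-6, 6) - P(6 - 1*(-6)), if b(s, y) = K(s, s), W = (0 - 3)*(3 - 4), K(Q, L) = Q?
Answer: -6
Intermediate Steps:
W = 3 (W = -3*(-1) = 3)
b(s, y) = s
P(o) = 0 (P(o) = (-1 + 1)*√(3 + o) = 0*√(3 + o) = 0)
b(-6, 6) - P(6 - 1*(-6)) = -6 - 1*0 = -6 + 0 = -6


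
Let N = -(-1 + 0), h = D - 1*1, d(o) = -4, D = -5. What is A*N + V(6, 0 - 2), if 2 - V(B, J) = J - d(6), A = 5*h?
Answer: -30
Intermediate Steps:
h = -6 (h = -5 - 1*1 = -5 - 1 = -6)
A = -30 (A = 5*(-6) = -30)
V(B, J) = -2 - J (V(B, J) = 2 - (J - 1*(-4)) = 2 - (J + 4) = 2 - (4 + J) = 2 + (-4 - J) = -2 - J)
N = 1 (N = -1*(-1) = 1)
A*N + V(6, 0 - 2) = -30*1 + (-2 - (0 - 2)) = -30 + (-2 - 1*(-2)) = -30 + (-2 + 2) = -30 + 0 = -30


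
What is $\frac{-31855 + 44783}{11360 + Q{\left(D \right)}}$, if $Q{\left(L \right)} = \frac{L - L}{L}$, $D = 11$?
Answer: $\frac{404}{355} \approx 1.138$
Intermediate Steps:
$Q{\left(L \right)} = 0$ ($Q{\left(L \right)} = \frac{0}{L} = 0$)
$\frac{-31855 + 44783}{11360 + Q{\left(D \right)}} = \frac{-31855 + 44783}{11360 + 0} = \frac{12928}{11360} = 12928 \cdot \frac{1}{11360} = \frac{404}{355}$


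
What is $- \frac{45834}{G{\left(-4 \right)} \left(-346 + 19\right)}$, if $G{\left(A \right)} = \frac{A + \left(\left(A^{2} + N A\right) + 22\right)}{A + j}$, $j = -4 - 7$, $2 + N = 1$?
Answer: $- \frac{114585}{2071} \approx -55.328$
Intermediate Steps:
$N = -1$ ($N = -2 + 1 = -1$)
$j = -11$ ($j = -4 - 7 = -11$)
$G{\left(A \right)} = \frac{22 + A^{2}}{-11 + A}$ ($G{\left(A \right)} = \frac{A + \left(\left(A^{2} - A\right) + 22\right)}{A - 11} = \frac{A + \left(22 + A^{2} - A\right)}{-11 + A} = \frac{22 + A^{2}}{-11 + A}$)
$- \frac{45834}{G{\left(-4 \right)} \left(-346 + 19\right)} = - \frac{45834}{\frac{22 + \left(-4\right)^{2}}{-11 - 4} \left(-346 + 19\right)} = - \frac{45834}{\frac{22 + 16}{-15} \left(-327\right)} = - \frac{45834}{\left(- \frac{1}{15}\right) 38 \left(-327\right)} = - \frac{45834}{\left(- \frac{38}{15}\right) \left(-327\right)} = - \frac{45834}{\frac{4142}{5}} = \left(-45834\right) \frac{5}{4142} = - \frac{114585}{2071}$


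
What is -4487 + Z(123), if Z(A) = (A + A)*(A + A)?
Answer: 56029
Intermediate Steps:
Z(A) = 4*A**2 (Z(A) = (2*A)*(2*A) = 4*A**2)
-4487 + Z(123) = -4487 + 4*123**2 = -4487 + 4*15129 = -4487 + 60516 = 56029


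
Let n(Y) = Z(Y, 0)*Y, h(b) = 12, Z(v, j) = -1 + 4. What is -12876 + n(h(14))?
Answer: -12840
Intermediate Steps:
Z(v, j) = 3
n(Y) = 3*Y
-12876 + n(h(14)) = -12876 + 3*12 = -12876 + 36 = -12840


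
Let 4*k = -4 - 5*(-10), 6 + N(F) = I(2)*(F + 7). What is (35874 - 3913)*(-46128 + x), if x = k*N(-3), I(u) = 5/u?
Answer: -1472826802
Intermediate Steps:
N(F) = 23/2 + 5*F/2 (N(F) = -6 + (5/2)*(F + 7) = -6 + (5*(½))*(7 + F) = -6 + 5*(7 + F)/2 = -6 + (35/2 + 5*F/2) = 23/2 + 5*F/2)
k = 23/2 (k = (-4 - 5*(-10))/4 = (-4 + 50)/4 = (¼)*46 = 23/2 ≈ 11.500)
x = 46 (x = 23*(23/2 + (5/2)*(-3))/2 = 23*(23/2 - 15/2)/2 = (23/2)*4 = 46)
(35874 - 3913)*(-46128 + x) = (35874 - 3913)*(-46128 + 46) = 31961*(-46082) = -1472826802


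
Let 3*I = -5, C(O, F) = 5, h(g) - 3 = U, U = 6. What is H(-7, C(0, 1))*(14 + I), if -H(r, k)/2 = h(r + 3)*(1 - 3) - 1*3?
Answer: 518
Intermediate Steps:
h(g) = 9 (h(g) = 3 + 6 = 9)
I = -5/3 (I = (⅓)*(-5) = -5/3 ≈ -1.6667)
H(r, k) = 42 (H(r, k) = -2*(9*(1 - 3) - 1*3) = -2*(9*(-2) - 3) = -2*(-18 - 3) = -2*(-21) = 42)
H(-7, C(0, 1))*(14 + I) = 42*(14 - 5/3) = 42*(37/3) = 518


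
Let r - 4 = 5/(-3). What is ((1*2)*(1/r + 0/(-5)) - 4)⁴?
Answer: 234256/2401 ≈ 97.566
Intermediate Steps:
r = 7/3 (r = 4 + 5/(-3) = 4 + 5*(-⅓) = 4 - 5/3 = 7/3 ≈ 2.3333)
((1*2)*(1/r + 0/(-5)) - 4)⁴ = ((1*2)*(1/(7/3) + 0/(-5)) - 4)⁴ = (2*(1*(3/7) + 0*(-⅕)) - 4)⁴ = (2*(3/7 + 0) - 4)⁴ = (2*(3/7) - 4)⁴ = (6/7 - 4)⁴ = (-22/7)⁴ = 234256/2401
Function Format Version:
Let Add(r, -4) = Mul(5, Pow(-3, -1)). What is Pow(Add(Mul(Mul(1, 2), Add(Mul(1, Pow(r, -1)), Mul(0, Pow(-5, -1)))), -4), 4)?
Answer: Rational(234256, 2401) ≈ 97.566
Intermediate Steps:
r = Rational(7, 3) (r = Add(4, Mul(5, Pow(-3, -1))) = Add(4, Mul(5, Rational(-1, 3))) = Add(4, Rational(-5, 3)) = Rational(7, 3) ≈ 2.3333)
Pow(Add(Mul(Mul(1, 2), Add(Mul(1, Pow(r, -1)), Mul(0, Pow(-5, -1)))), -4), 4) = Pow(Add(Mul(Mul(1, 2), Add(Mul(1, Pow(Rational(7, 3), -1)), Mul(0, Pow(-5, -1)))), -4), 4) = Pow(Add(Mul(2, Add(Mul(1, Rational(3, 7)), Mul(0, Rational(-1, 5)))), -4), 4) = Pow(Add(Mul(2, Add(Rational(3, 7), 0)), -4), 4) = Pow(Add(Mul(2, Rational(3, 7)), -4), 4) = Pow(Add(Rational(6, 7), -4), 4) = Pow(Rational(-22, 7), 4) = Rational(234256, 2401)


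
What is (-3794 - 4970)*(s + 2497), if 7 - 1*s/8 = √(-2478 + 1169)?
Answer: -22374492 + 70112*I*√1309 ≈ -2.2374e+7 + 2.5367e+6*I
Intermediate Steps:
s = 56 - 8*I*√1309 (s = 56 - 8*√(-2478 + 1169) = 56 - 8*I*√1309 ≈ 56.0 - 289.44*I)
(-3794 - 4970)*(s + 2497) = (-3794 - 4970)*((56 - 8*I*√1309) + 2497) = -8764*(2553 - 8*I*√1309) = -22374492 + 70112*I*√1309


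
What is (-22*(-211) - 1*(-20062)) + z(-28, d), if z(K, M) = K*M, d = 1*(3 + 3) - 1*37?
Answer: 25572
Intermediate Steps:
d = -31 (d = 1*6 - 37 = 6 - 37 = -31)
(-22*(-211) - 1*(-20062)) + z(-28, d) = (-22*(-211) - 1*(-20062)) - 28*(-31) = (4642 + 20062) + 868 = 24704 + 868 = 25572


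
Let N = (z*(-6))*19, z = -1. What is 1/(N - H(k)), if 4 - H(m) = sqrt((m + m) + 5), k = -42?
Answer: 110/12179 - I*sqrt(79)/12179 ≈ 0.0090319 - 0.0007298*I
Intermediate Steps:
H(m) = 4 - sqrt(5 + 2*m) (H(m) = 4 - sqrt((m + m) + 5) = 4 - sqrt(2*m + 5) = 4 - sqrt(5 + 2*m))
N = 114 (N = -1*(-6)*19 = 6*19 = 114)
1/(N - H(k)) = 1/(114 - (4 - sqrt(5 + 2*(-42)))) = 1/(114 - (4 - sqrt(5 - 84))) = 1/(114 - (4 - sqrt(-79))) = 1/(114 - (4 - I*sqrt(79))) = 1/(114 + (-4 + I*sqrt(79))) = 1/(110 + I*sqrt(79))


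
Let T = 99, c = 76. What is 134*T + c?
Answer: 13342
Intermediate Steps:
134*T + c = 134*99 + 76 = 13266 + 76 = 13342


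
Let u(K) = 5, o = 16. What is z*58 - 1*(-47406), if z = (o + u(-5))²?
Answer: 72984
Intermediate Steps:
z = 441 (z = (16 + 5)² = 21² = 441)
z*58 - 1*(-47406) = 441*58 - 1*(-47406) = 25578 + 47406 = 72984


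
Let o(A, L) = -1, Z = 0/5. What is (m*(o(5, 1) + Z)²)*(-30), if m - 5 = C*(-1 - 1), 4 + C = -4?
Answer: -630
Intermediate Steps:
C = -8 (C = -4 - 4 = -8)
Z = 0 (Z = 0*(⅕) = 0)
m = 21 (m = 5 - 8*(-1 - 1) = 5 - 8*(-2) = 5 + 16 = 21)
(m*(o(5, 1) + Z)²)*(-30) = (21*(-1 + 0)²)*(-30) = (21*(-1)²)*(-30) = (21*1)*(-30) = 21*(-30) = -630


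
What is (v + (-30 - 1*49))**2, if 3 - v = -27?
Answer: 2401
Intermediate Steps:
v = 30 (v = 3 - 1*(-27) = 3 + 27 = 30)
(v + (-30 - 1*49))**2 = (30 + (-30 - 1*49))**2 = (30 + (-30 - 49))**2 = (30 - 79)**2 = (-49)**2 = 2401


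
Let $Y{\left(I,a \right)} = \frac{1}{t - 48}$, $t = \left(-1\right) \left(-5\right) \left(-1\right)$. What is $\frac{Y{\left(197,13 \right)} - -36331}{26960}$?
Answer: $\frac{962771}{714440} \approx 1.3476$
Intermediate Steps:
$t = -5$ ($t = 5 \left(-1\right) = -5$)
$Y{\left(I,a \right)} = - \frac{1}{53}$ ($Y{\left(I,a \right)} = \frac{1}{-5 - 48} = \frac{1}{-53} = - \frac{1}{53}$)
$\frac{Y{\left(197,13 \right)} - -36331}{26960} = \frac{- \frac{1}{53} - -36331}{26960} = \left(- \frac{1}{53} + 36331\right) \frac{1}{26960} = \frac{1925542}{53} \cdot \frac{1}{26960} = \frac{962771}{714440}$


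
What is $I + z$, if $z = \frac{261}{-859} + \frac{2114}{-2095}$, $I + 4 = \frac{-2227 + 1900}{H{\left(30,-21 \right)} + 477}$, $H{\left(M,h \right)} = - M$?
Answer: $- \frac{1620766954}{268141145} \approx -6.0445$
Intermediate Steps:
$I = - \frac{705}{149}$ ($I = -4 + \frac{-2227 + 1900}{\left(-1\right) 30 + 477} = -4 - \frac{327}{-30 + 477} = -4 - \frac{327}{447} = -4 - \frac{109}{149} = - \frac{705}{149} \approx -4.7315$)
$z = - \frac{2362721}{1799605}$ ($z = 261 \left(- \frac{1}{859}\right) + 2114 \left(- \frac{1}{2095}\right) = - \frac{261}{859} - \frac{2114}{2095} = - \frac{2362721}{1799605} \approx -1.3129$)
$I + z = - \frac{705}{149} - \frac{2362721}{1799605} = - \frac{1620766954}{268141145}$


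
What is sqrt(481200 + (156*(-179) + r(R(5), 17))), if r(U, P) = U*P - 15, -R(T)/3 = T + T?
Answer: 13*sqrt(2679) ≈ 672.87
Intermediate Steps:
R(T) = -6*T (R(T) = -3*(T + T) = -6*T)
r(U, P) = -15 + P*U (r(U, P) = P*U - 15 = -15 + P*U)
sqrt(481200 + (156*(-179) + r(R(5), 17))) = sqrt(481200 + (156*(-179) + (-15 + 17*(-6*5)))) = sqrt(481200 + (-27924 + (-15 + 17*(-30)))) = sqrt(481200 + (-27924 + (-15 - 510))) = sqrt(481200 + (-27924 - 525)) = sqrt(481200 - 28449) = sqrt(452751) = 13*sqrt(2679)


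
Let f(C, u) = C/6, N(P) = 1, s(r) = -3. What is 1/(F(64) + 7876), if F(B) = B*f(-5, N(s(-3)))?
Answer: 3/23468 ≈ 0.00012783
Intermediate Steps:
f(C, u) = C/6 (f(C, u) = C*(⅙) = C/6)
F(B) = -5*B/6 (F(B) = B*((⅙)*(-5)) = B*(-⅚) = -5*B/6)
1/(F(64) + 7876) = 1/(-⅚*64 + 7876) = 1/(-160/3 + 7876) = 1/(23468/3) = 3/23468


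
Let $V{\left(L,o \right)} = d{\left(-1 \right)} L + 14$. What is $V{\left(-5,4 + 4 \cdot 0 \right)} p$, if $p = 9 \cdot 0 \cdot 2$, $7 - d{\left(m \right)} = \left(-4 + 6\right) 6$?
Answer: $0$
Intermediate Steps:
$d{\left(m \right)} = -5$ ($d{\left(m \right)} = 7 - \left(-4 + 6\right) 6 = 7 - 2 \cdot 6 = 7 - 12 = -5$)
$V{\left(L,o \right)} = 14 - 5 L$ ($V{\left(L,o \right)} = - 5 L + 14 = 14 - 5 L$)
$p = 0$ ($p = 9 \cdot 0 = 0$)
$V{\left(-5,4 + 4 \cdot 0 \right)} p = \left(14 - -25\right) 0 = \left(14 + 25\right) 0 = 39 \cdot 0 = 0$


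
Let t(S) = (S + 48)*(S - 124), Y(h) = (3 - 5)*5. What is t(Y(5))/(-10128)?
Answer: 1273/2532 ≈ 0.50276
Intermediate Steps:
Y(h) = -10 (Y(h) = -2*5 = -10)
t(S) = (-124 + S)*(48 + S) (t(S) = (48 + S)*(-124 + S) = (-124 + S)*(48 + S))
t(Y(5))/(-10128) = (-5952 + (-10)² - 76*(-10))/(-10128) = (-5952 + 100 + 760)*(-1/10128) = -5092*(-1/10128) = 1273/2532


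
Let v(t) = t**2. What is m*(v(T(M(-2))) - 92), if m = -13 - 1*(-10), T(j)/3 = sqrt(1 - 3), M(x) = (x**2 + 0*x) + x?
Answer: 330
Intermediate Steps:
M(x) = x + x**2 (M(x) = (x**2 + 0) + x = x**2 + x = x + x**2)
T(j) = 3*I*sqrt(2) (T(j) = 3*sqrt(1 - 3) = 3*sqrt(-2) = 3*(I*sqrt(2)) = 3*I*sqrt(2))
m = -3 (m = -13 + 10 = -3)
m*(v(T(M(-2))) - 92) = -3*((3*I*sqrt(2))**2 - 92) = -3*(-18 - 92) = -3*(-110) = 330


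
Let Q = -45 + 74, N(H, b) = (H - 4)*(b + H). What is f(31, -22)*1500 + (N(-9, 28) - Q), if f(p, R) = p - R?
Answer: 79224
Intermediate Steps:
N(H, b) = (-4 + H)*(H + b)
Q = 29
f(31, -22)*1500 + (N(-9, 28) - Q) = (31 - 1*(-22))*1500 + (((-9)² - 4*(-9) - 4*28 - 9*28) - 1*29) = (31 + 22)*1500 + ((81 + 36 - 112 - 252) - 29) = 53*1500 + (-247 - 29) = 79500 - 276 = 79224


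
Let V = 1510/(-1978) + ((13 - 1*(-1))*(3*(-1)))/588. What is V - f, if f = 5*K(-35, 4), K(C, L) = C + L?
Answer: 2134571/13846 ≈ 154.17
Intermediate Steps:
f = -155 (f = 5*(-35 + 4) = 5*(-31) = -155)
V = -11559/13846 (V = 1510*(-1/1978) + ((13 + 1)*(-3))*(1/588) = -755/989 + (14*(-3))*(1/588) = -755/989 - 42*1/588 = -755/989 - 1/14 = -11559/13846 ≈ -0.83483)
V - f = -11559/13846 - 1*(-155) = -11559/13846 + 155 = 2134571/13846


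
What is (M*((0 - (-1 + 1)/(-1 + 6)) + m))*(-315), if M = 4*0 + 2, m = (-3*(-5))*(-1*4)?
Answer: 37800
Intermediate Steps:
m = -60 (m = 15*(-4) = -60)
M = 2 (M = 0 + 2 = 2)
(M*((0 - (-1 + 1)/(-1 + 6)) + m))*(-315) = (2*((0 - (-1 + 1)/(-1 + 6)) - 60))*(-315) = (2*((0 - 0/5) - 60))*(-315) = (2*((0 - 1*0) - 60))*(-315) = (2*((0 + 0) - 60))*(-315) = (2*(0 - 60))*(-315) = (2*(-60))*(-315) = -120*(-315) = 37800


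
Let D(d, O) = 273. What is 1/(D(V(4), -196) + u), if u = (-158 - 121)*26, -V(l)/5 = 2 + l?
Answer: -1/6981 ≈ -0.00014325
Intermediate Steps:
V(l) = -10 - 5*l (V(l) = -5*(2 + l) = -10 - 5*l)
u = -7254 (u = -279*26 = -7254)
1/(D(V(4), -196) + u) = 1/(273 - 7254) = 1/(-6981) = -1/6981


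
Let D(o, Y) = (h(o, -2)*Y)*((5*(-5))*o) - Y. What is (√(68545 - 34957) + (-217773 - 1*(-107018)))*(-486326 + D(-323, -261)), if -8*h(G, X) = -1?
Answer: 664097501725/8 - 17988285*√933/4 ≈ 8.2875e+10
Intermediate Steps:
h(G, X) = ⅛ (h(G, X) = -⅛*(-1) = ⅛)
D(o, Y) = -Y - 25*Y*o/8 (D(o, Y) = (Y/8)*((5*(-5))*o) - Y = (Y/8)*(-25*o) - Y = -25*Y*o/8 - Y = -Y - 25*Y*o/8)
(√(68545 - 34957) + (-217773 - 1*(-107018)))*(-486326 + D(-323, -261)) = (√(68545 - 34957) + (-217773 - 1*(-107018)))*(-486326 - ⅛*(-261)*(8 + 25*(-323))) = (√33588 + (-217773 + 107018))*(-486326 - ⅛*(-261)*(8 - 8075)) = (6*√933 - 110755)*(-486326 - ⅛*(-261)*(-8067)) = (-110755 + 6*√933)*(-486326 - 2105487/8) = (-110755 + 6*√933)*(-5996095/8) = 664097501725/8 - 17988285*√933/4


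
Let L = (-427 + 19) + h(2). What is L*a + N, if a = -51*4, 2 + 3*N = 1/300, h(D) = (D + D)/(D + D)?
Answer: 74724601/900 ≈ 83027.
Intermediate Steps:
h(D) = 1 (h(D) = (2*D)/((2*D)) = (2*D)*(1/(2*D)) = 1)
N = -599/900 (N = -⅔ + (⅓)/300 = -⅔ + (⅓)*(1/300) = -⅔ + 1/900 = -599/900 ≈ -0.66556)
L = -407 (L = (-427 + 19) + 1 = -408 + 1 = -407)
a = -204
L*a + N = -407*(-204) - 599/900 = 83028 - 599/900 = 74724601/900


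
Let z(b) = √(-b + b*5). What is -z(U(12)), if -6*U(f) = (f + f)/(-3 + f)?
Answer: -4*I/3 ≈ -1.3333*I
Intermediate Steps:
U(f) = -f/(3*(-3 + f)) (U(f) = -(f + f)/(6*(-3 + f)) = -2*f/(6*(-3 + f)) = -f/(3*(-3 + f)))
z(b) = 2*√b (z(b) = √(-b + 5*b) = √(4*b) = 2*√b)
-z(U(12)) = -2*√(-1*12/(-9 + 3*12)) = -2*√(-1*12/(-9 + 36)) = -2*√(-1*12/27) = -2*√(-1*12*1/27) = -2*√(-4/9) = -2*2*I/3 = -4*I/3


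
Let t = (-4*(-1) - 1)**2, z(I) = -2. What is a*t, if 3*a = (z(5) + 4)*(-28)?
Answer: -168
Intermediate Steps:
t = 9 (t = (4 - 1)**2 = 3**2 = 9)
a = -56/3 (a = ((-2 + 4)*(-28))/3 = (2*(-28))/3 = (1/3)*(-56) = -56/3 ≈ -18.667)
a*t = -56/3*9 = -168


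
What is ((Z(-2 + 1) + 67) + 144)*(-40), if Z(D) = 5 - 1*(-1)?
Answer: -8680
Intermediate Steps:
Z(D) = 6 (Z(D) = 5 + 1 = 6)
((Z(-2 + 1) + 67) + 144)*(-40) = ((6 + 67) + 144)*(-40) = (73 + 144)*(-40) = 217*(-40) = -8680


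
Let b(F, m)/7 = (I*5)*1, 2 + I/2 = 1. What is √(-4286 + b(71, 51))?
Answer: 66*I ≈ 66.0*I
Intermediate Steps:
I = -2 (I = -4 + 2*1 = -4 + 2 = -2)
b(F, m) = -70 (b(F, m) = 7*(-2*5*1) = 7*(-10*1) = 7*(-10) = -70)
√(-4286 + b(71, 51)) = √(-4286 - 70) = √(-4356) = 66*I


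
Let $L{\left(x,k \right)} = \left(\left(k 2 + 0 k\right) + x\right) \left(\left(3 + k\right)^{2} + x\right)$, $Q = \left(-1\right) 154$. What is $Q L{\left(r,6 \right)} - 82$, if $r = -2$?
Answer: $-121742$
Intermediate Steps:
$Q = -154$
$L{\left(x,k \right)} = \left(x + \left(3 + k\right)^{2}\right) \left(x + 2 k\right)$ ($L{\left(x,k \right)} = \left(\left(2 k + 0\right) + x\right) \left(x + \left(3 + k\right)^{2}\right) = \left(2 k + x\right) \left(x + \left(3 + k\right)^{2}\right) = \left(x + 2 k\right) \left(x + \left(3 + k\right)^{2}\right) = \left(x + \left(3 + k\right)^{2}\right) \left(x + 2 k\right)$)
$Q L{\left(r,6 \right)} - 82 = - 154 \left(\left(-2\right)^{2} - 2 \left(3 + 6\right)^{2} + 2 \cdot 6 \left(-2\right) + 2 \cdot 6 \left(3 + 6\right)^{2}\right) - 82 = - 154 \left(4 - 2 \cdot 9^{2} - 24 + 2 \cdot 6 \cdot 9^{2}\right) - 82 = - 154 \left(4 - 162 - 24 + 2 \cdot 6 \cdot 81\right) - 82 = - 154 \left(4 - 162 - 24 + 972\right) - 82 = \left(-154\right) 790 - 82 = -121660 - 82 = -121742$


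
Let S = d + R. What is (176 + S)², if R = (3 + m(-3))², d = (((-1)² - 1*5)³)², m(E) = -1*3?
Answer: 18249984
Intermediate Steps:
m(E) = -3
d = 4096 (d = ((1 - 5)³)² = ((-4)³)² = (-64)² = 4096)
R = 0 (R = (3 - 3)² = 0² = 0)
S = 4096 (S = 4096 + 0 = 4096)
(176 + S)² = (176 + 4096)² = 4272² = 18249984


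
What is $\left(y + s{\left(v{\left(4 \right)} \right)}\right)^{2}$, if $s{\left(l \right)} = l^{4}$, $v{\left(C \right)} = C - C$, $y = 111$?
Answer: $12321$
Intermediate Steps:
$v{\left(C \right)} = 0$
$\left(y + s{\left(v{\left(4 \right)} \right)}\right)^{2} = \left(111 + 0^{4}\right)^{2} = \left(111 + 0\right)^{2} = 111^{2} = 12321$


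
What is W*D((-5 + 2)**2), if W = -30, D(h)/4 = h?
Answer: -1080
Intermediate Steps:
D(h) = 4*h
W*D((-5 + 2)**2) = -120*(-5 + 2)**2 = -120*(-3)**2 = -120*9 = -30*36 = -1080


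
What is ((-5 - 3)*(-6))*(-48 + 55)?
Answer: 336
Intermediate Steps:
((-5 - 3)*(-6))*(-48 + 55) = -8*(-6)*7 = 48*7 = 336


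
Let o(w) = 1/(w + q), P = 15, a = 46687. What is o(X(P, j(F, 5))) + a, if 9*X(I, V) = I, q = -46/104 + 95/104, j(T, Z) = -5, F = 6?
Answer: 31140541/667 ≈ 46687.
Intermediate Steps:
q = 49/104 (q = -46*1/104 + 95*(1/104) = -23/52 + 95/104 = 49/104 ≈ 0.47115)
X(I, V) = I/9
o(w) = 1/(49/104 + w) (o(w) = 1/(w + 49/104) = 1/(49/104 + w))
o(X(P, j(F, 5))) + a = 104/(49 + 104*((1/9)*15)) + 46687 = 104/(49 + 104*(5/3)) + 46687 = 104/(49 + 520/3) + 46687 = 104/(667/3) + 46687 = 104*(3/667) + 46687 = 312/667 + 46687 = 31140541/667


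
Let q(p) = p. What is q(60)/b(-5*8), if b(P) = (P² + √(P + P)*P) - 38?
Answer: 7810/213987 + 800*I*√5/213987 ≈ 0.036498 + 0.0083596*I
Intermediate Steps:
b(P) = -38 + P² + √2*P^(3/2) (b(P) = (P² + √(2*P)*P) - 38 = (P² + (√2*√P)*P) - 38 = (P² + √2*P^(3/2)) - 38 = -38 + P² + √2*P^(3/2))
q(60)/b(-5*8) = 60/(-38 + (-5*8)² + √2*(-5*8)^(3/2)) = 60/(-38 + (-40)² + √2*(-40)^(3/2)) = 60/(-38 + 1600 + √2*(-80*I*√10)) = 60/(-38 + 1600 - 160*I*√5) = 60/(1562 - 160*I*√5)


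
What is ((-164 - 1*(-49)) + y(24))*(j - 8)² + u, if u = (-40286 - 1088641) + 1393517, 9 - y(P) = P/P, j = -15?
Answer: 207987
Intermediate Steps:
y(P) = 8 (y(P) = 9 - P/P = 9 - 1*1 = 9 - 1 = 8)
u = 264590 (u = -1128927 + 1393517 = 264590)
((-164 - 1*(-49)) + y(24))*(j - 8)² + u = ((-164 - 1*(-49)) + 8)*(-15 - 8)² + 264590 = ((-164 + 49) + 8)*(-23)² + 264590 = (-115 + 8)*529 + 264590 = -107*529 + 264590 = -56603 + 264590 = 207987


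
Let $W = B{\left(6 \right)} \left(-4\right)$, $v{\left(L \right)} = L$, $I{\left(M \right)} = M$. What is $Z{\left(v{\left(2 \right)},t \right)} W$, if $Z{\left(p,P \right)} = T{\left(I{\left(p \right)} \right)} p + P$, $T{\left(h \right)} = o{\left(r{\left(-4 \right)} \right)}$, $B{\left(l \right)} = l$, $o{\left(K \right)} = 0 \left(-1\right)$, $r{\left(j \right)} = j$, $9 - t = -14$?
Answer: $-552$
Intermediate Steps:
$t = 23$ ($t = 9 - -14 = 9 + 14 = 23$)
$o{\left(K \right)} = 0$
$T{\left(h \right)} = 0$
$W = -24$ ($W = 6 \left(-4\right) = -24$)
$Z{\left(p,P \right)} = P$ ($Z{\left(p,P \right)} = 0 p + P = 0 + P = P$)
$Z{\left(v{\left(2 \right)},t \right)} W = 23 \left(-24\right) = -552$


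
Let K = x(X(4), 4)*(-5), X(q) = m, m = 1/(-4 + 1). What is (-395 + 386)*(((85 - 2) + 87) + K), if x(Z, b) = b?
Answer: -1350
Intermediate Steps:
m = -⅓ (m = 1/(-3) = -⅓ ≈ -0.33333)
X(q) = -⅓
K = -20 (K = 4*(-5) = -20)
(-395 + 386)*(((85 - 2) + 87) + K) = (-395 + 386)*(((85 - 2) + 87) - 20) = -9*((83 + 87) - 20) = -9*(170 - 20) = -9*150 = -1350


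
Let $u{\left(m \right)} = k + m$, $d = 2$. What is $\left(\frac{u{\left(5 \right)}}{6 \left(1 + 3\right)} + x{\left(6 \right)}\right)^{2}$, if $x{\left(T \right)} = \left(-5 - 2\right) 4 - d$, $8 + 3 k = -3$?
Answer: $\frac{290521}{324} \approx 896.67$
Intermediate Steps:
$k = - \frac{11}{3}$ ($k = - \frac{8}{3} + \frac{1}{3} \left(-3\right) = - \frac{8}{3} - 1 = - \frac{11}{3} \approx -3.6667$)
$u{\left(m \right)} = - \frac{11}{3} + m$
$x{\left(T \right)} = -30$ ($x{\left(T \right)} = \left(-5 - 2\right) 4 - 2 = \left(-7\right) 4 - 2 = -28 - 2 = -30$)
$\left(\frac{u{\left(5 \right)}}{6 \left(1 + 3\right)} + x{\left(6 \right)}\right)^{2} = \left(\frac{- \frac{11}{3} + 5}{6 \left(1 + 3\right)} - 30\right)^{2} = \left(\frac{4}{3 \cdot 6 \cdot 4} - 30\right)^{2} = \left(\frac{4}{3 \cdot 24} - 30\right)^{2} = \left(\frac{4}{3} \cdot \frac{1}{24} - 30\right)^{2} = \left(\frac{1}{18} - 30\right)^{2} = \left(- \frac{539}{18}\right)^{2} = \frac{290521}{324}$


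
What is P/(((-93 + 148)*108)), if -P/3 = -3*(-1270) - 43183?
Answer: 39373/1980 ≈ 19.885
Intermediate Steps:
P = 118119 (P = -3*(-3*(-1270) - 43183) = -3*(3810 - 43183) = -3*(-39373) = 118119)
P/(((-93 + 148)*108)) = 118119/(((-93 + 148)*108)) = 118119/((55*108)) = 118119/5940 = 118119*(1/5940) = 39373/1980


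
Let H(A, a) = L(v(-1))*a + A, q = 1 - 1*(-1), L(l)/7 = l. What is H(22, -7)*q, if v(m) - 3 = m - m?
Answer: -250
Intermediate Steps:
v(m) = 3 (v(m) = 3 + (m - m) = 3 + 0 = 3)
L(l) = 7*l
q = 2 (q = 1 + 1 = 2)
H(A, a) = A + 21*a (H(A, a) = (7*3)*a + A = 21*a + A = A + 21*a)
H(22, -7)*q = (22 + 21*(-7))*2 = (22 - 147)*2 = -125*2 = -250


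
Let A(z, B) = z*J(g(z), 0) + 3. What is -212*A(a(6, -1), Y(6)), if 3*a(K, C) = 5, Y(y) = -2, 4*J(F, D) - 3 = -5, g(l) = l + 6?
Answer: -1378/3 ≈ -459.33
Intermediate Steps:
g(l) = 6 + l
J(F, D) = -½ (J(F, D) = ¾ + (¼)*(-5) = ¾ - 5/4 = -½)
a(K, C) = 5/3 (a(K, C) = (⅓)*5 = 5/3)
A(z, B) = 3 - z/2 (A(z, B) = z*(-½) + 3 = -z/2 + 3 = 3 - z/2)
-212*A(a(6, -1), Y(6)) = -212*(3 - ½*5/3) = -212*(3 - ⅚) = -212*13/6 = -1378/3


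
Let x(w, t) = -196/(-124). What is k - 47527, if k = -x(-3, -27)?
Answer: -1473386/31 ≈ -47529.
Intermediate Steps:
x(w, t) = 49/31 (x(w, t) = -196*(-1/124) = 49/31)
k = -49/31 (k = -1*49/31 = -49/31 ≈ -1.5806)
k - 47527 = -49/31 - 47527 = -1473386/31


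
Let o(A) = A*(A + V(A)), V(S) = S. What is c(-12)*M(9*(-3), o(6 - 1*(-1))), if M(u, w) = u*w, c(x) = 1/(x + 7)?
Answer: 2646/5 ≈ 529.20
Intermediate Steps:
o(A) = 2*A² (o(A) = A*(A + A) = A*(2*A) = 2*A²)
c(x) = 1/(7 + x)
c(-12)*M(9*(-3), o(6 - 1*(-1))) = ((9*(-3))*(2*(6 - 1*(-1))²))/(7 - 12) = (-54*(6 + 1)²)/(-5) = -(-27)*2*7²/5 = -(-27)*2*49/5 = -(-27)*98/5 = -⅕*(-2646) = 2646/5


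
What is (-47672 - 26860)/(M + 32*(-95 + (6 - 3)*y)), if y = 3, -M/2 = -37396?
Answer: -18633/18010 ≈ -1.0346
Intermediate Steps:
M = 74792 (M = -2*(-37396) = 74792)
(-47672 - 26860)/(M + 32*(-95 + (6 - 3)*y)) = (-47672 - 26860)/(74792 + 32*(-95 + (6 - 3)*3)) = -74532/(74792 + 32*(-95 + 3*3)) = -74532/(74792 + 32*(-95 + 9)) = -74532/(74792 + 32*(-86)) = -74532/(74792 - 2752) = -74532/72040 = -74532*1/72040 = -18633/18010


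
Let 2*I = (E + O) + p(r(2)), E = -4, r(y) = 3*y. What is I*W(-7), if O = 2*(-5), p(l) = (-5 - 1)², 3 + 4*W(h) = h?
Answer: -55/2 ≈ -27.500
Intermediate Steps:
W(h) = -¾ + h/4
p(l) = 36 (p(l) = (-6)² = 36)
O = -10
I = 11 (I = ((-4 - 10) + 36)/2 = (-14 + 36)/2 = (½)*22 = 11)
I*W(-7) = 11*(-¾ + (¼)*(-7)) = 11*(-¾ - 7/4) = 11*(-5/2) = -55/2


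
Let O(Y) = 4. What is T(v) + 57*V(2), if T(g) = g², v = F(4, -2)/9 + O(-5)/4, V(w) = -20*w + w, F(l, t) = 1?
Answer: -175346/81 ≈ -2164.8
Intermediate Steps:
V(w) = -19*w
v = 10/9 (v = 1/9 + 4/4 = 1*(⅑) + 4*(¼) = ⅑ + 1 = 10/9 ≈ 1.1111)
T(v) + 57*V(2) = (10/9)² + 57*(-19*2) = 100/81 + 57*(-38) = 100/81 - 2166 = -175346/81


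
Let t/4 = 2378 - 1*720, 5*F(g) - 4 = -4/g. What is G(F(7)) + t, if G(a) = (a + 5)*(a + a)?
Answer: 8133752/1225 ≈ 6639.8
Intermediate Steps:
F(g) = ⅘ - 4/(5*g) (F(g) = ⅘ + (-4/g)/5 = ⅘ - 4/(5*g))
t = 6632 (t = 4*(2378 - 1*720) = 4*(2378 - 720) = 4*1658 = 6632)
G(a) = 2*a*(5 + a) (G(a) = (5 + a)*(2*a) = 2*a*(5 + a))
G(F(7)) + t = 2*((⅘)*(-1 + 7)/7)*(5 + (⅘)*(-1 + 7)/7) + 6632 = 2*((⅘)*(⅐)*6)*(5 + (⅘)*(⅐)*6) + 6632 = 2*(24/35)*(5 + 24/35) + 6632 = 2*(24/35)*(199/35) + 6632 = 9552/1225 + 6632 = 8133752/1225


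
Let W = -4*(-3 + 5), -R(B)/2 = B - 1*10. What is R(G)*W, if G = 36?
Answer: 416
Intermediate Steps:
R(B) = 20 - 2*B (R(B) = -2*(B - 1*10) = -2*(B - 10) = -2*(-10 + B) = 20 - 2*B)
W = -8 (W = -4*2 = -8)
R(G)*W = (20 - 2*36)*(-8) = (20 - 72)*(-8) = -52*(-8) = 416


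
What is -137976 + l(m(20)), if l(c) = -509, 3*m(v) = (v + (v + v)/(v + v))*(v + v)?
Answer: -138485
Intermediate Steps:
m(v) = 2*v*(1 + v)/3 (m(v) = ((v + (v + v)/(v + v))*(v + v))/3 = ((v + (2*v)/((2*v)))*(2*v))/3 = ((v + (2*v)*(1/(2*v)))*(2*v))/3 = ((v + 1)*(2*v))/3 = ((1 + v)*(2*v))/3 = (2*v*(1 + v))/3 = 2*v*(1 + v)/3)
-137976 + l(m(20)) = -137976 - 509 = -138485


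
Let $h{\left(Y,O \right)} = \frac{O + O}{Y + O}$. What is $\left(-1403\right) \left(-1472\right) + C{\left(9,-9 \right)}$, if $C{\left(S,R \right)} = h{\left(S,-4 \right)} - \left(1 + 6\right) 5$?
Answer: $\frac{10325897}{5} \approx 2.0652 \cdot 10^{6}$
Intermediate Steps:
$h{\left(Y,O \right)} = \frac{2 O}{O + Y}$
$C{\left(S,R \right)} = -35 - \frac{8}{-4 + S}$ ($C{\left(S,R \right)} = 2 \left(-4\right) \frac{1}{-4 + S} - \left(1 + 6\right) 5 = - \frac{8}{-4 + S} - 7 \cdot 5 = - \frac{8}{-4 + S} - 35 = -35 - \frac{8}{-4 + S}$)
$\left(-1403\right) \left(-1472\right) + C{\left(9,-9 \right)} = \left(-1403\right) \left(-1472\right) + \frac{132 - 315}{-4 + 9} = 2065216 + \frac{132 - 315}{5} = 2065216 + \frac{1}{5} \left(-183\right) = 2065216 - \frac{183}{5} = \frac{10325897}{5}$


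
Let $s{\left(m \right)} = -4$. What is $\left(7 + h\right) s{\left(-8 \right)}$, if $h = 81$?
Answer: $-352$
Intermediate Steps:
$\left(7 + h\right) s{\left(-8 \right)} = \left(7 + 81\right) \left(-4\right) = 88 \left(-4\right) = -352$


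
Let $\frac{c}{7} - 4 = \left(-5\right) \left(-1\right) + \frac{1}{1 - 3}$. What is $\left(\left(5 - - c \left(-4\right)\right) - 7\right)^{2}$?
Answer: $57600$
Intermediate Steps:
$c = \frac{119}{2}$ ($c = 28 + 7 \left(\left(-5\right) \left(-1\right) + \frac{1}{1 - 3}\right) = 28 + 7 \left(5 + \frac{1}{-2}\right) = 28 + 7 \left(5 - \frac{1}{2}\right) = 28 + 7 \cdot \frac{9}{2} = 28 + \frac{63}{2} = \frac{119}{2} \approx 59.5$)
$\left(\left(5 - - c \left(-4\right)\right) - 7\right)^{2} = \left(\left(5 - \left(-1\right) \frac{119}{2} \left(-4\right)\right) - 7\right)^{2} = \left(\left(5 - \left(- \frac{119}{2}\right) \left(-4\right)\right) - 7\right)^{2} = \left(\left(5 - 238\right) - 7\right)^{2} = \left(-233 - 7\right)^{2} = \left(-240\right)^{2} = 57600$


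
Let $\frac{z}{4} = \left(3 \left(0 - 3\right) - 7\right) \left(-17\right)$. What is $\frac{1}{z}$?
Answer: $\frac{1}{1088} \approx 0.00091912$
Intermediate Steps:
$z = 1088$ ($z = 4 \left(3 \left(0 - 3\right) - 7\right) \left(-17\right) = 4 \left(3 \left(-3\right) - 7\right) \left(-17\right) = 4 \left(-9 - 7\right) \left(-17\right) = 4 \left(\left(-16\right) \left(-17\right)\right) = 4 \cdot 272 = 1088$)
$\frac{1}{z} = \frac{1}{1088}$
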